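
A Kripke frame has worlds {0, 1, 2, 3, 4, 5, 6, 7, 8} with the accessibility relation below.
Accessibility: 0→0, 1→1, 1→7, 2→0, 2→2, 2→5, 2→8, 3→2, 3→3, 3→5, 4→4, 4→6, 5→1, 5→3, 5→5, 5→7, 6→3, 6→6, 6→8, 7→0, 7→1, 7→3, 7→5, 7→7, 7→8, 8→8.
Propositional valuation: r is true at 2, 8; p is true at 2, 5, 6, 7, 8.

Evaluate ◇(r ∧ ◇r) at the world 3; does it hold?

Yes

At 3: ◇(r ∧ ◇r) requires r ∧ ◇r at some successor in {2, 3, 5}.
  r ∧ ◇r holds at 2, so ◇(r ∧ ◇r) is true at 3.
    At 2: r is true, ◇r is true, so r ∧ ◇r is true.
      At 2: ◇r requires r at some successor in {0, 2, 5, 8}.
        r holds at 2, so ◇r is true at 2.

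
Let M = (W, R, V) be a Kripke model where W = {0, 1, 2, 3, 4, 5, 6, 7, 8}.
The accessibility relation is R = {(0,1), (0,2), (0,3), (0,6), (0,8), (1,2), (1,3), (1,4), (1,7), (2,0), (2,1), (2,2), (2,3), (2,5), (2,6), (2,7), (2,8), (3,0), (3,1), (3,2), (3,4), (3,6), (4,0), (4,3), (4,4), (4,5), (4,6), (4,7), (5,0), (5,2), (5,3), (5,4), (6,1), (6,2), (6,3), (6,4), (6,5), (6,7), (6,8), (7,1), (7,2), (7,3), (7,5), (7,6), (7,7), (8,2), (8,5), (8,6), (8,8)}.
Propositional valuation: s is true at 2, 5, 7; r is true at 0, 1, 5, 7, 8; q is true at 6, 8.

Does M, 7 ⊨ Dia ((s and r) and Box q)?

Recall that Box ψ holds at a world iff ψ holds at every accessible world, and Dia ψ holds iff ψ holds at some accessible world.
At 7: Dia ((s and r) and Box q) requires (s and r) and Box q at some successor in {1, 2, 3, 5, 6, 7}.
  At 1: (s and r) and Box q is false.
  At 2: (s and r) and Box q is false.
  At 3: (s and r) and Box q is false.
  At 5: (s and r) and Box q is false.
  At 6: (s and r) and Box q is false.
  At 7: (s and r) and Box q is false.
So Dia ((s and r) and Box q) is false at 7.

No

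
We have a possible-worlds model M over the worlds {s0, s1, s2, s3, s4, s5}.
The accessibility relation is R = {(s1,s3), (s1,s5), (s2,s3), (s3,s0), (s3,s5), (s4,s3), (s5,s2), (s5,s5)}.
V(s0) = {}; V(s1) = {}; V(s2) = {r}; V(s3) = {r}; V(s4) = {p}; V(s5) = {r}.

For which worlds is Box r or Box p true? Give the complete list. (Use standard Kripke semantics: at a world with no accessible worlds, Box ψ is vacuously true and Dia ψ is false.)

Let φ = Box r or Box p. Evaluate φ at each world:
  s0 (successors ∅): φ is true.
  s1 (successors {s3, s5}): φ is true.
  s2 (successors {s3}): φ is true.
  s3 (successors {s0, s5}): φ is false.
  s4 (successors {s3}): φ is true.
  s5 (successors {s2, s5}): φ is true.
For instance, at s2:
  At s2: Box r is true, Box p is false, so Box r or Box p is true.
    At s2: Box r requires r at every successor {s3}.
      At s3: r is true.
    So Box r is true at s2.
    At s2: Box p requires p at every successor {s3}.
      p fails at s3, so Box p is false at s2.
Satisfying worlds: {s0, s1, s2, s4, s5}

s0, s1, s2, s4, s5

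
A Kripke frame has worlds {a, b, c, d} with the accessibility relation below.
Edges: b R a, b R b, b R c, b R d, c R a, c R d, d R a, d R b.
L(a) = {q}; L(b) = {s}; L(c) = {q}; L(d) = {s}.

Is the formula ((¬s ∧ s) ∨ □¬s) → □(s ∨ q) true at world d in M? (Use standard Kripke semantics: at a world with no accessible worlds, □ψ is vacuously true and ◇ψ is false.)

Yes

Recall that □ψ holds at a world iff ψ holds at every accessible world, and ◇ψ holds iff ψ holds at some accessible world.
At d: (¬s ∧ s) ∨ □¬s is false, □(s ∨ q) is true, so ((¬s ∧ s) ∨ □¬s) → □(s ∨ q) is true.
  At d: ¬s ∧ s is false, □¬s is false, so (¬s ∧ s) ∨ □¬s is false.
    At d: □¬s requires ¬s at every successor {a, b}.
      ¬s fails at b, so □¬s is false at d.
  At d: □(s ∨ q) requires s ∨ q at every successor {a, b}.
    At a: s ∨ q is true.
    At b: s ∨ q is true.
  So □(s ∨ q) is true at d.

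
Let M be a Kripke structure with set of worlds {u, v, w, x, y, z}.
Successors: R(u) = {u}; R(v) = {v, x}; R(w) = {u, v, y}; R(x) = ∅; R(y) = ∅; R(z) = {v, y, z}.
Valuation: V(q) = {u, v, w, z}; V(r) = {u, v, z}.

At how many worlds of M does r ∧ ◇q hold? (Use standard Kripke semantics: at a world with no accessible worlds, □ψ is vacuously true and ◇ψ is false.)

Let φ = r ∧ ◇q. Evaluate φ at each world:
  u (successors {u}): φ is true.
  v (successors {v, x}): φ is true.
  w (successors {u, v, y}): φ is false.
  x (successors ∅): φ is false.
  y (successors ∅): φ is false.
  z (successors {v, y, z}): φ is true.
For instance, at v:
  At v: r is true, ◇q is true, so r ∧ ◇q is true.
    At v: ◇q requires q at some successor in {v, x}.
      q holds at v, so ◇q is true at v.
Satisfying worlds: {u, v, z}

3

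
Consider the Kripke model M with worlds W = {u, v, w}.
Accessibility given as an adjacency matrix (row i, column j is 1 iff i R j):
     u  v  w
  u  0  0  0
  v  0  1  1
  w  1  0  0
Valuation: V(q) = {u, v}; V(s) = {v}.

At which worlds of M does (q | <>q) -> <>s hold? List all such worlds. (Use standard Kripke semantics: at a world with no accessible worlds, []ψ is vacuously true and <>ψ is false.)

Recall that <>ψ holds at a world iff ψ holds at some accessible world.
Let φ = (q | <>q) -> <>s. Evaluate φ at each world:
  u (successors ∅): φ is false.
  v (successors {v, w}): φ is true.
  w (successors {u}): φ is false.
For instance, at w:
  At w: q | <>q is true, <>s is false, so (q | <>q) -> <>s is false.
    At w: q is false, <>q is true, so q | <>q is true.
      At w: <>q requires q at some successor in {u}.
        q holds at u, so <>q is true at w.
    At w: <>s requires s at some successor in {u}.
      At u: s is false.
    So <>s is false at w.
Satisfying worlds: {v}

v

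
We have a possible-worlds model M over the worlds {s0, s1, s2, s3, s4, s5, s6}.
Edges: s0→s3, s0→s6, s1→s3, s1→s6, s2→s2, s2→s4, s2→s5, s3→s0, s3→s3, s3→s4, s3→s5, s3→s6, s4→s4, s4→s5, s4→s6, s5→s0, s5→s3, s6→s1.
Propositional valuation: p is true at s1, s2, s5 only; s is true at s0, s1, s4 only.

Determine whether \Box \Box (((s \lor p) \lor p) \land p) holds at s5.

No

Recall that \Box ψ holds at a world iff ψ holds at every accessible world, and \Diamond ψ holds iff ψ holds at some accessible world.
At s5: \Box \Box (((s \lor p) \lor p) \land p) requires \Box (((s \lor p) \lor p) \land p) at every successor {s0, s3}.
  \Box (((s \lor p) \lor p) \land p) fails at s0, so \Box \Box (((s \lor p) \lor p) \land p) is false at s5.
    At s0: \Box (((s \lor p) \lor p) \land p) requires ((s \lor p) \lor p) \land p at every successor {s3, s6}.
      ((s \lor p) \lor p) \land p fails at s3, so \Box (((s \lor p) \lor p) \land p) is false at s0.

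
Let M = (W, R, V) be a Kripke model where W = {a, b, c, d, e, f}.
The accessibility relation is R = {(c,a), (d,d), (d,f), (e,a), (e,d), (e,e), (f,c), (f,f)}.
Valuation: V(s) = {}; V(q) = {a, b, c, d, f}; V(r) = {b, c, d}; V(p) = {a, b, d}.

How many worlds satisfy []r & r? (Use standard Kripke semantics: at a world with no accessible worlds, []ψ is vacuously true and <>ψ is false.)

1

Let φ = []r & r. Evaluate φ at each world:
  a (successors ∅): φ is false.
  b (successors ∅): φ is true.
  c (successors {a}): φ is false.
  d (successors {d, f}): φ is false.
  e (successors {a, d, e}): φ is false.
  f (successors {c, f}): φ is false.
For instance, at c:
  At c: []r is false, r is true, so []r & r is false.
    At c: []r requires r at every successor {a}.
      r fails at a, so []r is false at c.
Satisfying worlds: {b}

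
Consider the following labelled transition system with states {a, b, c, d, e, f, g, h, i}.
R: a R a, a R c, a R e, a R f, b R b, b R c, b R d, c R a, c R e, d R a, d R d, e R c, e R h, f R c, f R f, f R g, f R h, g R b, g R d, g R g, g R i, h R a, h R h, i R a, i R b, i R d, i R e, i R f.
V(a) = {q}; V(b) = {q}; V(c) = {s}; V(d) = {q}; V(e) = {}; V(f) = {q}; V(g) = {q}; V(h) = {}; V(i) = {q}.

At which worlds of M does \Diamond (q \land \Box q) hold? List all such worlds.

Let φ = \Diamond (q \land \Box q). Evaluate φ at each world:
  a (successors {a, c, e, f}): φ is false.
  b (successors {b, c, d}): φ is true.
  c (successors {a, e}): φ is false.
  d (successors {a, d}): φ is true.
  e (successors {c, h}): φ is false.
  f (successors {c, f, g, h}): φ is true.
  g (successors {b, d, g, i}): φ is true.
  h (successors {a, h}): φ is false.
  i (successors {a, b, d, e, f}): φ is true.
For instance, at d:
  At d: \Diamond (q \land \Box q) requires q \land \Box q at some successor in {a, d}.
    q \land \Box q holds at d, so \Diamond (q \land \Box q) is true at d.
      At d: q is true, \Box q is true, so q \land \Box q is true.
Satisfying worlds: {b, d, f, g, i}

b, d, f, g, i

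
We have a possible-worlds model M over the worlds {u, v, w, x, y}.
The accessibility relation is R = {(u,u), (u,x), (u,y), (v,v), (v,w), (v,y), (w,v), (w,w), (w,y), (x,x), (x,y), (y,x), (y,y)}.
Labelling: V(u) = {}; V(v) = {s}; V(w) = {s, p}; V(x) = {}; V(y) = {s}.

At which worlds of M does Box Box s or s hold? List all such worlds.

Recall that Box ψ holds at a world iff ψ holds at every accessible world, and Dia ψ holds iff ψ holds at some accessible world.
Let φ = Box Box s or s. Evaluate φ at each world:
  u (successors {u, x, y}): φ is false.
  v (successors {v, w, y}): φ is true.
  w (successors {v, w, y}): φ is true.
  x (successors {x, y}): φ is false.
  y (successors {x, y}): φ is true.
For instance, at u:
  At u: Box Box s is false, s is false, so Box Box s or s is false.
    At u: Box Box s requires Box s at every successor {u, x, y}.
      Box s fails at u, so Box Box s is false at u.
Satisfying worlds: {v, w, y}

v, w, y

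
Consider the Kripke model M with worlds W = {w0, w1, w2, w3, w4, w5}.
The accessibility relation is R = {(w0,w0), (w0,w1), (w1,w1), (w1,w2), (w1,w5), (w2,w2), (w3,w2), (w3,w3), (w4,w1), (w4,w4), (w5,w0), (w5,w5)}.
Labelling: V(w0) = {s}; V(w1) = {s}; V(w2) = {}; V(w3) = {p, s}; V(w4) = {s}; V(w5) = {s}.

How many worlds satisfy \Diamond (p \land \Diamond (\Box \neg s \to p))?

1

Recall that \Box ψ holds at a world iff ψ holds at every accessible world, and \Diamond ψ holds iff ψ holds at some accessible world.
Let φ = \Diamond (p \land \Diamond (\Box \neg s \to p)). Evaluate φ at each world:
  w0 (successors {w0, w1}): φ is false.
  w1 (successors {w1, w2, w5}): φ is false.
  w2 (successors {w2}): φ is false.
  w3 (successors {w2, w3}): φ is true.
  w4 (successors {w1, w4}): φ is false.
  w5 (successors {w0, w5}): φ is false.
For instance, at w0:
  At w0: \Diamond (p \land \Diamond (\Box \neg s \to p)) requires p \land \Diamond (\Box \neg s \to p) at some successor in {w0, w1}.
    At w0: p \land \Diamond (\Box \neg s \to p) is false.
    At w1: p \land \Diamond (\Box \neg s \to p) is false.
  So \Diamond (p \land \Diamond (\Box \neg s \to p)) is false at w0.
Satisfying worlds: {w3}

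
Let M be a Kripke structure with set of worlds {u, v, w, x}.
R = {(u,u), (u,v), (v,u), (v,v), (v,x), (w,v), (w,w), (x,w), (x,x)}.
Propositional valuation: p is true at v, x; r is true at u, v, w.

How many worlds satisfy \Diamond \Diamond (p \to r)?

Recall that \Diamond ψ holds at a world iff ψ holds at some accessible world.
Let φ = \Diamond \Diamond (p \to r). Evaluate φ at each world:
  u (successors {u, v}): φ is true.
  v (successors {u, v, x}): φ is true.
  w (successors {v, w}): φ is true.
  x (successors {w, x}): φ is true.
For instance, at u:
  At u: \Diamond \Diamond (p \to r) requires \Diamond (p \to r) at some successor in {u, v}.
    \Diamond (p \to r) holds at u, so \Diamond \Diamond (p \to r) is true at u.
      At u: \Diamond (p \to r) requires p \to r at some successor in {u, v}.
        p \to r holds at u, so \Diamond (p \to r) is true at u.
Satisfying worlds: {u, v, w, x}

4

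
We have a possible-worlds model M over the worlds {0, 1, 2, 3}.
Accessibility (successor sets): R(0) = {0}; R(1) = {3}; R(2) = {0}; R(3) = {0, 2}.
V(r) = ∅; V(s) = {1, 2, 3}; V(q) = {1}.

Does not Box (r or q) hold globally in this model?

Yes

Let φ = not Box (r or q). Evaluate φ at each world:
  0 (successors {0}): φ is true.
  1 (successors {3}): φ is true.
  2 (successors {0}): φ is true.
  3 (successors {0, 2}): φ is true.
For instance, at 2:
  At 2: Box (r or q) is false, so not Box (r or q) is true.
    At 2: Box (r or q) requires r or q at every successor {0}.
      r or q fails at 0, so Box (r or q) is false at 2.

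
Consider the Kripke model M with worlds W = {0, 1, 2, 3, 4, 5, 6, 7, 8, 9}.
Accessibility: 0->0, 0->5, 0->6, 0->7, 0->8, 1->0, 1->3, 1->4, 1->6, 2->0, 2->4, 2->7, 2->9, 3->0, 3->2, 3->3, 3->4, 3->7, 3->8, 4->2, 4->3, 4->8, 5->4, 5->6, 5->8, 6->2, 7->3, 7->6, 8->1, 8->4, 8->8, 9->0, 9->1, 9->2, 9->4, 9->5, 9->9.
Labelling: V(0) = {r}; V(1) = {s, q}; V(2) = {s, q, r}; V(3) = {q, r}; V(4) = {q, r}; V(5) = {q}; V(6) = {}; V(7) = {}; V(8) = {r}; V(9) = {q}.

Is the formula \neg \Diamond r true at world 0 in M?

Recall that \Diamond ψ holds at a world iff ψ holds at some accessible world.
At 0: \Diamond r is true, so \neg \Diamond r is false.
  At 0: \Diamond r requires r at some successor in {0, 5, 6, 7, 8}.
    r holds at 0, so \Diamond r is true at 0.

No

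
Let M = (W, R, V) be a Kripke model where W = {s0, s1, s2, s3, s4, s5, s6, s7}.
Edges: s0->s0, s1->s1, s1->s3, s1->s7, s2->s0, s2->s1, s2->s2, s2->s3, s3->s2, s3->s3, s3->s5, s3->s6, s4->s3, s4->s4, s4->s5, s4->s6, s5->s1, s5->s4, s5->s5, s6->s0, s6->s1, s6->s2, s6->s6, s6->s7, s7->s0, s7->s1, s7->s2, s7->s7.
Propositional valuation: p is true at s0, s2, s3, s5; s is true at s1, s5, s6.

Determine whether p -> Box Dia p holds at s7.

Recall that Box ψ holds at a world iff ψ holds at every accessible world, and Dia ψ holds iff ψ holds at some accessible world.
At s7: p is false, Box Dia p is true, so p -> Box Dia p is true.
  At s7: Box Dia p requires Dia p at every successor {s0, s1, s2, s7}.
    At s0: Dia p is true.
    At s1: Dia p is true.
    At s2: Dia p is true.
    At s7: Dia p is true.
  So Box Dia p is true at s7.

Yes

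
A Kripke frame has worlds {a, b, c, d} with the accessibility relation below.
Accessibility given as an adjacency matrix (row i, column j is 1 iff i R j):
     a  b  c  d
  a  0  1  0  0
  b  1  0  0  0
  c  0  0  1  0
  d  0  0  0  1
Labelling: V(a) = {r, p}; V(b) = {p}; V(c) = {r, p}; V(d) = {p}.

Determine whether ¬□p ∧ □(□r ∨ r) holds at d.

No

Recall that □ψ holds at a world iff ψ holds at every accessible world, and ◇ψ holds iff ψ holds at some accessible world.
At d: ¬□p is false, □(□r ∨ r) is false, so ¬□p ∧ □(□r ∨ r) is false.
  At d: □p is true, so ¬□p is false.
    At d: □p requires p at every successor {d}.
      At d: p is true.
    So □p is true at d.
  At d: □(□r ∨ r) requires □r ∨ r at every successor {d}.
    □r ∨ r fails at d, so □(□r ∨ r) is false at d.
      At d: □r is false, r is false, so □r ∨ r is false.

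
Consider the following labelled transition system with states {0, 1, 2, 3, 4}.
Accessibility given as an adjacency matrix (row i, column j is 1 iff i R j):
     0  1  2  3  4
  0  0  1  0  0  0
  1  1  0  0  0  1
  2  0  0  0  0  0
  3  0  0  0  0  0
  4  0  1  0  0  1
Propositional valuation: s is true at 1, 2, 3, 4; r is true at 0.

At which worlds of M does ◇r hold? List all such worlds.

Let φ = ◇r. Evaluate φ at each world:
  0 (successors {1}): φ is false.
  1 (successors {0, 4}): φ is true.
  2 (successors ∅): φ is false.
  3 (successors ∅): φ is false.
  4 (successors {1, 4}): φ is false.
For instance, at 0:
  At 0: ◇r requires r at some successor in {1}.
    At 1: r is false.
  So ◇r is false at 0.
Satisfying worlds: {1}

1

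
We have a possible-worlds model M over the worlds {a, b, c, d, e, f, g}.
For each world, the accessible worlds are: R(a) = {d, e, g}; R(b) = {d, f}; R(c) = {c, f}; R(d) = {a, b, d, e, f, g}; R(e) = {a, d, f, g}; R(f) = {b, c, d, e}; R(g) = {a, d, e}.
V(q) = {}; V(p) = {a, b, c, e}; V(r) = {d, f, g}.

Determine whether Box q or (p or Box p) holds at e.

Yes

Recall that Box ψ holds at a world iff ψ holds at every accessible world, and Dia ψ holds iff ψ holds at some accessible world.
At e: Box q is false, p or Box p is true, so Box q or (p or Box p) is true.
  At e: Box q requires q at every successor {a, d, f, g}.
    q fails at a, so Box q is false at e.
  At e: p is true, Box p is false, so p or Box p is true.
    At e: Box p requires p at every successor {a, d, f, g}.
      p fails at d, so Box p is false at e.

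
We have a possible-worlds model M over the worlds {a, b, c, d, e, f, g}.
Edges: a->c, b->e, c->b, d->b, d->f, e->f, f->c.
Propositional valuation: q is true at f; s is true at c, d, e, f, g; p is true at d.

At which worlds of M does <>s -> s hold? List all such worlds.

Recall that <>ψ holds at a world iff ψ holds at some accessible world.
Let φ = <>s -> s. Evaluate φ at each world:
  a (successors {c}): φ is false.
  b (successors {e}): φ is false.
  c (successors {b}): φ is true.
  d (successors {b, f}): φ is true.
  e (successors {f}): φ is true.
  f (successors {c}): φ is true.
  g (successors ∅): φ is true.
For instance, at c:
  At c: <>s is false, s is true, so <>s -> s is true.
    At c: <>s requires s at some successor in {b}.
      At b: s is false.
    So <>s is false at c.
Satisfying worlds: {c, d, e, f, g}

c, d, e, f, g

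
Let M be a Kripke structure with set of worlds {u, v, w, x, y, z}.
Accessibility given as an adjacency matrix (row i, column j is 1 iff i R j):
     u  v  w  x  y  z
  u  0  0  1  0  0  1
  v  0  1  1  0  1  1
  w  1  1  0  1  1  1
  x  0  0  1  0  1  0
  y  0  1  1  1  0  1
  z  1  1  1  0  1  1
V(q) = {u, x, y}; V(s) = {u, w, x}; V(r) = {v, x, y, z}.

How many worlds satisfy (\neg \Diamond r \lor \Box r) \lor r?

4

Let φ = (\neg \Diamond r \lor \Box r) \lor r. Evaluate φ at each world:
  u (successors {w, z}): φ is false.
  v (successors {v, w, y, z}): φ is true.
  w (successors {u, v, x, y, z}): φ is false.
  x (successors {w, y}): φ is true.
  y (successors {v, w, x, z}): φ is true.
  z (successors {u, v, w, y, z}): φ is true.
For instance, at x:
  At x: \neg \Diamond r \lor \Box r is false, r is true, so (\neg \Diamond r \lor \Box r) \lor r is true.
    At x: \neg \Diamond r is false, \Box r is false, so \neg \Diamond r \lor \Box r is false.
      At x: \Diamond r is true, so \neg \Diamond r is false.
      At x: \Box r requires r at every successor {w, y}.
        r fails at w, so \Box r is false at x.
Satisfying worlds: {v, x, y, z}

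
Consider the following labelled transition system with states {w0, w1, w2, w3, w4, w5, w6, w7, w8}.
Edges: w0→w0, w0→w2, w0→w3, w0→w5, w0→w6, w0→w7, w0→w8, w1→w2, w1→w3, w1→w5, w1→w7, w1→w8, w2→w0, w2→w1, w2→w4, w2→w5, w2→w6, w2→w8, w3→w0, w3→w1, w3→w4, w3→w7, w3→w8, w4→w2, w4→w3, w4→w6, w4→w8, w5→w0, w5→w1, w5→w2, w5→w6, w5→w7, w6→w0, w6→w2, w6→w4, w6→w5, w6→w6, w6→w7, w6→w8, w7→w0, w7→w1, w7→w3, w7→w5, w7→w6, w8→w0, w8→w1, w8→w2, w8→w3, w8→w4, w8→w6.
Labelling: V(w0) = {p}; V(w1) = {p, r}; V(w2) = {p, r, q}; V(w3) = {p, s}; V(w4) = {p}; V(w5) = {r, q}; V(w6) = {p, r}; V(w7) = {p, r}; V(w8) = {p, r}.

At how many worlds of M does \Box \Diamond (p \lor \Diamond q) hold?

Let φ = \Box \Diamond (p \lor \Diamond q). Evaluate φ at each world:
  w0 (successors {w0, w2, w3, w5, w6, w7, w8}): φ is true.
  w1 (successors {w2, w3, w5, w7, w8}): φ is true.
  w2 (successors {w0, w1, w4, w5, w6, w8}): φ is true.
  w3 (successors {w0, w1, w4, w7, w8}): φ is true.
  w4 (successors {w2, w3, w6, w8}): φ is true.
  w5 (successors {w0, w1, w2, w6, w7}): φ is true.
  w6 (successors {w0, w2, w4, w5, w6, w7, w8}): φ is true.
  w7 (successors {w0, w1, w3, w5, w6}): φ is true.
  w8 (successors {w0, w1, w2, w3, w4, w6}): φ is true.
For instance, at w7:
  At w7: \Box \Diamond (p \lor \Diamond q) requires \Diamond (p \lor \Diamond q) at every successor {w0, w1, w3, w5, w6}.
    At w0: \Diamond (p \lor \Diamond q) is true.
    At w1: \Diamond (p \lor \Diamond q) is true.
    At w3: \Diamond (p \lor \Diamond q) is true.
    At w5: \Diamond (p \lor \Diamond q) is true.
    At w6: \Diamond (p \lor \Diamond q) is true.
  So \Box \Diamond (p \lor \Diamond q) is true at w7.
Satisfying worlds: {w0, w1, w2, w3, w4, w5, w6, w7, w8}

9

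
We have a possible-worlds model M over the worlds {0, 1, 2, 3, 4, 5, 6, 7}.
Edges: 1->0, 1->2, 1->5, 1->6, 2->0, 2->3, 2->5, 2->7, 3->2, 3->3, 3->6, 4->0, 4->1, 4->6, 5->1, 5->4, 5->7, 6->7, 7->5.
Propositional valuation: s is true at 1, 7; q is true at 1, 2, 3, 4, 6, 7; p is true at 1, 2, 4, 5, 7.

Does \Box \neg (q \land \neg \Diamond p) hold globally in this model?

Recall that \Box ψ holds at a world iff ψ holds at every accessible world, and \Diamond ψ holds iff ψ holds at some accessible world.
Let φ = \Box \neg (q \land \neg \Diamond p). Evaluate φ at each world:
  0 (successors ∅): φ is true.
  1 (successors {0, 2, 5, 6}): φ is true.
  2 (successors {0, 3, 5, 7}): φ is true.
  3 (successors {2, 3, 6}): φ is true.
  4 (successors {0, 1, 6}): φ is true.
  5 (successors {1, 4, 7}): φ is true.
  6 (successors {7}): φ is true.
  7 (successors {5}): φ is true.
For instance, at 4:
  At 4: \Box \neg (q \land \neg \Diamond p) requires \neg (q \land \neg \Diamond p) at every successor {0, 1, 6}.
      At 0: q \land \neg \Diamond p is false, so \neg (q \land \neg \Diamond p) is true.
      At 1: q \land \neg \Diamond p is false, so \neg (q \land \neg \Diamond p) is true.
      At 6: q \land \neg \Diamond p is false, so \neg (q \land \neg \Diamond p) is true.
  So \Box \neg (q \land \neg \Diamond p) is true at 4.

Yes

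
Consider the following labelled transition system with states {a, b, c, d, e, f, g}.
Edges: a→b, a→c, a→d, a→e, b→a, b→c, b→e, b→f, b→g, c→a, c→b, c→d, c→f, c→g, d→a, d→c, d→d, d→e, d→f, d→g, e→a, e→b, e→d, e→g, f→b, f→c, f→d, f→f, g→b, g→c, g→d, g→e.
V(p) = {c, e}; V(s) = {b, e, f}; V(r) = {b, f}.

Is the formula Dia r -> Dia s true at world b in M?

Yes

At b: Dia r is true, Dia s is true, so Dia r -> Dia s is true.
  At b: Dia r requires r at some successor in {a, c, e, f, g}.
    r holds at f, so Dia r is true at b.
  At b: Dia s requires s at some successor in {a, c, e, f, g}.
    s holds at e, so Dia s is true at b.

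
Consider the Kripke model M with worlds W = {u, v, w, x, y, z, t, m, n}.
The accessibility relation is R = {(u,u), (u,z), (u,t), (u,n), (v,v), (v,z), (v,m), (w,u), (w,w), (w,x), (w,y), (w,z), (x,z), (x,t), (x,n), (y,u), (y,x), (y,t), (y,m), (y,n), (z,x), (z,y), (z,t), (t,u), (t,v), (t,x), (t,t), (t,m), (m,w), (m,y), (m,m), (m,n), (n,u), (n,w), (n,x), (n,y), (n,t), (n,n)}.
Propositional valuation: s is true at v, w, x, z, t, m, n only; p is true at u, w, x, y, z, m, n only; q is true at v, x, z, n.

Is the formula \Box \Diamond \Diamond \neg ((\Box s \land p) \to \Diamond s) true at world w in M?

No

At w: \Box \Diamond \Diamond \neg ((\Box s \land p) \to \Diamond s) requires \Diamond \Diamond \neg ((\Box s \land p) \to \Diamond s) at every successor {u, w, x, y, z}.
  \Diamond \Diamond \neg ((\Box s \land p) \to \Diamond s) fails at u, so \Box \Diamond \Diamond \neg ((\Box s \land p) \to \Diamond s) is false at w.
    At u: \Diamond \Diamond \neg ((\Box s \land p) \to \Diamond s) requires \Diamond \neg ((\Box s \land p) \to \Diamond s) at some successor in {u, z, t, n}.
      At u: \Diamond \neg ((\Box s \land p) \to \Diamond s) is false.
      At z: \Diamond \neg ((\Box s \land p) \to \Diamond s) is false.
      At t: \Diamond \neg ((\Box s \land p) \to \Diamond s) is false.
      At n: \Diamond \neg ((\Box s \land p) \to \Diamond s) is false.
    So \Diamond \Diamond \neg ((\Box s \land p) \to \Diamond s) is false at u.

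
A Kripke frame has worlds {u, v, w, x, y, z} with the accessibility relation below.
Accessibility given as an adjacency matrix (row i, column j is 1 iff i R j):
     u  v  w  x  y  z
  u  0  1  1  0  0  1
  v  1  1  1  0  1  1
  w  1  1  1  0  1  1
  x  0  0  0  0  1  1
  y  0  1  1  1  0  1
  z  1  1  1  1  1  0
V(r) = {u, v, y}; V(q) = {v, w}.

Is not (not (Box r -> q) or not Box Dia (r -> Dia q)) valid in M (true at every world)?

Let φ = not (not (Box r -> q) or not Box Dia (r -> Dia q)). Evaluate φ at each world:
  u (successors {v, w, z}): φ is true.
  v (successors {u, v, w, y, z}): φ is true.
  w (successors {u, v, w, y, z}): φ is true.
  x (successors {y, z}): φ is true.
  y (successors {v, w, x, z}): φ is true.
  z (successors {u, v, w, x, y}): φ is true.
For instance, at y:
  At y: not (Box r -> q) or not Box Dia (r -> Dia q) is false, so not (not (Box r -> q) or not Box Dia (r -> Dia q)) is true.
    At y: not (Box r -> q) is false, not Box Dia (r -> Dia q) is false, so not (Box r -> q) or not Box Dia (r -> Dia q) is false.
      At y: Box r -> q is true, so not (Box r -> q) is false.
      At y: Box Dia (r -> Dia q) is true, so not Box Dia (r -> Dia q) is false.

Yes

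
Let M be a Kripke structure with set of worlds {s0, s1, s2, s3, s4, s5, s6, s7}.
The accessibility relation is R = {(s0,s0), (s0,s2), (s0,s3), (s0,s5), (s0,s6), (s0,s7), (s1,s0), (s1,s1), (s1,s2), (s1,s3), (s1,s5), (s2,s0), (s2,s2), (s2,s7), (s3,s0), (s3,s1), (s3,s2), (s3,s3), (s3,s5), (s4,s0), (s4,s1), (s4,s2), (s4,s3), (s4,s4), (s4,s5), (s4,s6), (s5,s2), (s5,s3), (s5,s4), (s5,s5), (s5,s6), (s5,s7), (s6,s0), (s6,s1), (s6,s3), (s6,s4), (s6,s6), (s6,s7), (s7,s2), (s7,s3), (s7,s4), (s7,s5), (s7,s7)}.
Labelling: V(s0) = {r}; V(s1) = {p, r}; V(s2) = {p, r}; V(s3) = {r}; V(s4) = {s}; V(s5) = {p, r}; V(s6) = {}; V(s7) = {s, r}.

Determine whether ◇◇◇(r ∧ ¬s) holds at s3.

Yes

At s3: ◇◇◇(r ∧ ¬s) requires ◇◇(r ∧ ¬s) at some successor in {s0, s1, s2, s3, s5}.
  ◇◇(r ∧ ¬s) holds at s0, so ◇◇◇(r ∧ ¬s) is true at s3.
    At s0: ◇◇(r ∧ ¬s) requires ◇(r ∧ ¬s) at some successor in {s0, s2, s3, s5, s6, s7}.
      ◇(r ∧ ¬s) holds at s0, so ◇◇(r ∧ ¬s) is true at s0.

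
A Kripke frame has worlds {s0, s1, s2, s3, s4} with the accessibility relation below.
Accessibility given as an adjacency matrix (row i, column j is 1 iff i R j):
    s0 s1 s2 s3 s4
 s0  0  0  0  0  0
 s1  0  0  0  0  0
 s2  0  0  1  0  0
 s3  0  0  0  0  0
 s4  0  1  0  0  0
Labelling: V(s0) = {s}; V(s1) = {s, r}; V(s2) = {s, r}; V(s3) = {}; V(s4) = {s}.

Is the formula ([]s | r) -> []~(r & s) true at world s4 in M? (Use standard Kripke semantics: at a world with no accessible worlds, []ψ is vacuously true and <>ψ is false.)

Recall that []ψ holds at a world iff ψ holds at every accessible world, and <>ψ holds iff ψ holds at some accessible world.
At s4: []s | r is true, []~(r & s) is false, so ([]s | r) -> []~(r & s) is false.
  At s4: []s is true, r is false, so []s | r is true.
    At s4: []s requires s at every successor {s1}.
      At s1: s is true.
    So []s is true at s4.
  At s4: []~(r & s) requires ~(r & s) at every successor {s1}.
    ~(r & s) fails at s1, so []~(r & s) is false at s4.

No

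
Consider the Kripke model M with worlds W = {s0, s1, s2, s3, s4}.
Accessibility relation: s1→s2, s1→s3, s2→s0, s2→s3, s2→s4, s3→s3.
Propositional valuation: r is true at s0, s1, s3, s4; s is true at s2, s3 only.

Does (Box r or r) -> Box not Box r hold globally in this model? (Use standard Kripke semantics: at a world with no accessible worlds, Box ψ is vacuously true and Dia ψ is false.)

Let φ = (Box r or r) -> Box not Box r. Evaluate φ at each world:
  s0 (successors ∅): φ is true.
  s1 (successors {s2, s3}): φ is false.
  s2 (successors {s0, s3, s4}): φ is false.
  s3 (successors {s3}): φ is false.
  s4 (successors ∅): φ is true.
Detail at s1 (counterexample):
  At s1: Box r or r is true, Box not Box r is false, so (Box r or r) -> Box not Box r is false.
    At s1: Box r is false, r is true, so Box r or r is true.
      At s1: Box r requires r at every successor {s2, s3}.
        r fails at s2, so Box r is false at s1.
    At s1: Box not Box r requires not Box r at every successor {s2, s3}.
      not Box r fails at s2, so Box not Box r is false at s1.

No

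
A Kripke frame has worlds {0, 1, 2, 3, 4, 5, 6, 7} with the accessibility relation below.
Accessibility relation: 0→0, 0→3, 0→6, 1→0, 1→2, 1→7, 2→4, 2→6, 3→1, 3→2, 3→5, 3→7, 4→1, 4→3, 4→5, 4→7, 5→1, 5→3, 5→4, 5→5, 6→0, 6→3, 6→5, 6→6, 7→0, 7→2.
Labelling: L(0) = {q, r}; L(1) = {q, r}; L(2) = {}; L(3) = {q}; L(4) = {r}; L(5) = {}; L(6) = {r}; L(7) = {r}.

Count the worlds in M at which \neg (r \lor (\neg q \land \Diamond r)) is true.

1

Let φ = \neg (r \lor (\neg q \land \Diamond r)). Evaluate φ at each world:
  0 (successors {0, 3, 6}): φ is false.
  1 (successors {0, 2, 7}): φ is false.
  2 (successors {4, 6}): φ is false.
  3 (successors {1, 2, 5, 7}): φ is true.
  4 (successors {1, 3, 5, 7}): φ is false.
  5 (successors {1, 3, 4, 5}): φ is false.
  6 (successors {0, 3, 5, 6}): φ is false.
  7 (successors {0, 2}): φ is false.
For instance, at 0:
  At 0: r \lor (\neg q \land \Diamond r) is true, so \neg (r \lor (\neg q \land \Diamond r)) is false.
    At 0: r is true, \neg q \land \Diamond r is false, so r \lor (\neg q \land \Diamond r) is true.
      At 0: \neg q is false, \Diamond r is true, so \neg q \land \Diamond r is false.
Satisfying worlds: {3}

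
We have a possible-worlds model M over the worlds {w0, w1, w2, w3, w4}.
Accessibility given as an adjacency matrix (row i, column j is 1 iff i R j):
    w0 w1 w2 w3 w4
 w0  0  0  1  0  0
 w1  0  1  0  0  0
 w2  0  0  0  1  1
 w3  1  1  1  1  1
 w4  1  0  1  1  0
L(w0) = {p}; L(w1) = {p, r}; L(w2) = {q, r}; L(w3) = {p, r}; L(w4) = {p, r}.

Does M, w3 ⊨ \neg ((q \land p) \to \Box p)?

At w3: (q \land p) \to \Box p is true, so \neg ((q \land p) \to \Box p) is false.
  At w3: q \land p is false, \Box p is false, so (q \land p) \to \Box p is true.
    At w3: \Box p requires p at every successor {w0, w1, w2, w3, w4}.
      p fails at w2, so \Box p is false at w3.

No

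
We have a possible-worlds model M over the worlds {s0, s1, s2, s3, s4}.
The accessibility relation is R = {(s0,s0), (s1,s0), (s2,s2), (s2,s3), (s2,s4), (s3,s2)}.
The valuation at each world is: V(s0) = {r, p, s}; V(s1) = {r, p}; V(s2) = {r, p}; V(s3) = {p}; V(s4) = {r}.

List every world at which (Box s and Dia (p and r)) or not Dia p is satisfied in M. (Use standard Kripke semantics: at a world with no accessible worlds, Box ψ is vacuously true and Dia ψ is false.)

Let φ = (Box s and Dia (p and r)) or not Dia p. Evaluate φ at each world:
  s0 (successors {s0}): φ is true.
  s1 (successors {s0}): φ is true.
  s2 (successors {s2, s3, s4}): φ is false.
  s3 (successors {s2}): φ is false.
  s4 (successors ∅): φ is true.
For instance, at s1:
  At s1: Box s and Dia (p and r) is true, not Dia p is false, so (Box s and Dia (p and r)) or not Dia p is true.
    At s1: Box s is true, Dia (p and r) is true, so Box s and Dia (p and r) is true.
      At s1: Box s requires s at every successor {s0}.
        At s0: s is true.
      So Box s is true at s1.
      At s1: Dia (p and r) requires p and r at some successor in {s0}.
        p and r holds at s0, so Dia (p and r) is true at s1.
    At s1: Dia p is true, so not Dia p is false.
      At s1: Dia p requires p at some successor in {s0}.
        p holds at s0, so Dia p is true at s1.
Satisfying worlds: {s0, s1, s4}

s0, s1, s4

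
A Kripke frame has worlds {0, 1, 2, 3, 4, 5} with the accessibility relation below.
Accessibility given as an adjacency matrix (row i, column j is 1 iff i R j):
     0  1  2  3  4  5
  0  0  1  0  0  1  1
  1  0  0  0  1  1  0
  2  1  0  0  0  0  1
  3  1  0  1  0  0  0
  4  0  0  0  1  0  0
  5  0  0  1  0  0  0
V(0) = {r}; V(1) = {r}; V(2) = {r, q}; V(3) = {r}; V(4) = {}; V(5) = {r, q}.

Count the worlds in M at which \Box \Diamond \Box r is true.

Let φ = \Box \Diamond \Box r. Evaluate φ at each world:
  0 (successors {1, 4, 5}): φ is true.
  1 (successors {3, 4}): φ is true.
  2 (successors {0, 5}): φ is true.
  3 (successors {0, 2}): φ is true.
  4 (successors {3}): φ is true.
  5 (successors {2}): φ is true.
For instance, at 3:
  At 3: \Box \Diamond \Box r requires \Diamond \Box r at every successor {0, 2}.
      At 0: \Diamond \Box r requires \Box r at some successor in {1, 4, 5}.
        \Box r holds at 4, so \Diamond \Box r is true at 0.
      At 2: \Diamond \Box r requires \Box r at some successor in {0, 5}.
        \Box r holds at 5, so \Diamond \Box r is true at 2.
  So \Box \Diamond \Box r is true at 3.
Satisfying worlds: {0, 1, 2, 3, 4, 5}

6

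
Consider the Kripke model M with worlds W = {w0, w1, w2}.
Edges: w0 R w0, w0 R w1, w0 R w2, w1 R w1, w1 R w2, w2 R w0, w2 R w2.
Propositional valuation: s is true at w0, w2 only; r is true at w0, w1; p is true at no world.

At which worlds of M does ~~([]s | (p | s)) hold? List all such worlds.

w0, w2

Let φ = ~~([]s | (p | s)). Evaluate φ at each world:
  w0 (successors {w0, w1, w2}): φ is true.
  w1 (successors {w1, w2}): φ is false.
  w2 (successors {w0, w2}): φ is true.
For instance, at w2:
  At w2: ~([]s | (p | s)) is false, so ~~([]s | (p | s)) is true.
    At w2: []s | (p | s) is true, so ~([]s | (p | s)) is false.
      At w2: []s is true, p | s is true, so []s | (p | s) is true.
Satisfying worlds: {w0, w2}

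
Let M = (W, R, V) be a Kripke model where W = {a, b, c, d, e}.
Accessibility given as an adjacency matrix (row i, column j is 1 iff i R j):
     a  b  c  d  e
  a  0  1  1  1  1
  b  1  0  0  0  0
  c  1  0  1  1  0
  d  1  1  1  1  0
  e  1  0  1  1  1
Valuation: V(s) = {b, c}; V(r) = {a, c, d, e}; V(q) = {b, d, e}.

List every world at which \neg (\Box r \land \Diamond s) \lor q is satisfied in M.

a, b, d, e

Let φ = \neg (\Box r \land \Diamond s) \lor q. Evaluate φ at each world:
  a (successors {b, c, d, e}): φ is true.
  b (successors {a}): φ is true.
  c (successors {a, c, d}): φ is false.
  d (successors {a, b, c, d}): φ is true.
  e (successors {a, c, d, e}): φ is true.
For instance, at e:
  At e: \neg (\Box r \land \Diamond s) is false, q is true, so \neg (\Box r \land \Diamond s) \lor q is true.
    At e: \Box r \land \Diamond s is true, so \neg (\Box r \land \Diamond s) is false.
      At e: \Box r is true, \Diamond s is true, so \Box r \land \Diamond s is true.
Satisfying worlds: {a, b, d, e}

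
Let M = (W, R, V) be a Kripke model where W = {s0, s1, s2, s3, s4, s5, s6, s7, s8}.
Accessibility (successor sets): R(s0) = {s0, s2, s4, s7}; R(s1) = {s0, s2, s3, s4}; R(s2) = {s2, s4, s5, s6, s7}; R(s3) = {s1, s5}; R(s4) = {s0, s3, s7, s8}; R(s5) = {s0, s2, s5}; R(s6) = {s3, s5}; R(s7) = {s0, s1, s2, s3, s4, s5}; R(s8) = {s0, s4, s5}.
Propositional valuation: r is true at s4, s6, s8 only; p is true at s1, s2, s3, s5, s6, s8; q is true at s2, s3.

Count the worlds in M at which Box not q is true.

2

Let φ = Box not q. Evaluate φ at each world:
  s0 (successors {s0, s2, s4, s7}): φ is false.
  s1 (successors {s0, s2, s3, s4}): φ is false.
  s2 (successors {s2, s4, s5, s6, s7}): φ is false.
  s3 (successors {s1, s5}): φ is true.
  s4 (successors {s0, s3, s7, s8}): φ is false.
  s5 (successors {s0, s2, s5}): φ is false.
  s6 (successors {s3, s5}): φ is false.
  s7 (successors {s0, s1, s2, s3, s4, s5}): φ is false.
  s8 (successors {s0, s4, s5}): φ is true.
For instance, at s2:
  At s2: Box not q requires not q at every successor {s2, s4, s5, s6, s7}.
    not q fails at s2, so Box not q is false at s2.
Satisfying worlds: {s3, s8}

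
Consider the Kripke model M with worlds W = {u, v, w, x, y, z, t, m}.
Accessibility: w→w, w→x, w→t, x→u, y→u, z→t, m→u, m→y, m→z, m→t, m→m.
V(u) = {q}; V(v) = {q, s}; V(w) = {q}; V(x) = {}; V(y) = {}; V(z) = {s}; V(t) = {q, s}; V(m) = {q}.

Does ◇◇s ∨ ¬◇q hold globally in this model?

No

Let φ = ◇◇s ∨ ¬◇q. Evaluate φ at each world:
  u (successors ∅): φ is true.
  v (successors ∅): φ is true.
  w (successors {w, x, t}): φ is true.
  x (successors {u}): φ is false.
  y (successors {u}): φ is false.
  z (successors {t}): φ is false.
  t (successors ∅): φ is true.
  m (successors {u, y, z, t, m}): φ is true.
Detail at x (counterexample):
  At x: ◇◇s is false, ¬◇q is false, so ◇◇s ∨ ¬◇q is false.
    At x: ◇◇s requires ◇s at some successor in {u}.
      At u: ◇s is false.
    So ◇◇s is false at x.
    At x: ◇q is true, so ¬◇q is false.
      At x: ◇q requires q at some successor in {u}.
        q holds at u, so ◇q is true at x.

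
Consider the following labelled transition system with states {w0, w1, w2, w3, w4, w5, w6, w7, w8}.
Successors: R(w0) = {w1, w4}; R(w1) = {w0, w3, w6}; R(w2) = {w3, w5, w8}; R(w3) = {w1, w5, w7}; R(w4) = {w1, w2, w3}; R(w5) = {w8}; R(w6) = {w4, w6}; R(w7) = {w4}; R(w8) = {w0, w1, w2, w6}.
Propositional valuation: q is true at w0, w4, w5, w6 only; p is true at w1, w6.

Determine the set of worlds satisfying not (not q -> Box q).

Let φ = not (not q -> Box q). Evaluate φ at each world:
  w0 (successors {w1, w4}): φ is false.
  w1 (successors {w0, w3, w6}): φ is true.
  w2 (successors {w3, w5, w8}): φ is true.
  w3 (successors {w1, w5, w7}): φ is true.
  w4 (successors {w1, w2, w3}): φ is false.
  w5 (successors {w8}): φ is false.
  w6 (successors {w4, w6}): φ is false.
  w7 (successors {w4}): φ is false.
  w8 (successors {w0, w1, w2, w6}): φ is true.
For instance, at w4:
  At w4: not q -> Box q is true, so not (not q -> Box q) is false.
    At w4: not q is false, Box q is false, so not q -> Box q is true.
      At w4: Box q requires q at every successor {w1, w2, w3}.
        q fails at w1, so Box q is false at w4.
Satisfying worlds: {w1, w2, w3, w8}

w1, w2, w3, w8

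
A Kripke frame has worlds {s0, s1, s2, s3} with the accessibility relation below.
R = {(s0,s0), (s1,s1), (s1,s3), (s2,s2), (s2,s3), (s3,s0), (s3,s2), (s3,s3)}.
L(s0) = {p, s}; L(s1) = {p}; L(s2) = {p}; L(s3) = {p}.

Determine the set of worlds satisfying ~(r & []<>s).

s0, s1, s2, s3

Recall that []ψ holds at a world iff ψ holds at every accessible world, and <>ψ holds iff ψ holds at some accessible world.
Let φ = ~(r & []<>s). Evaluate φ at each world:
  s0 (successors {s0}): φ is true.
  s1 (successors {s1, s3}): φ is true.
  s2 (successors {s2, s3}): φ is true.
  s3 (successors {s0, s2, s3}): φ is true.
For instance, at s1:
  At s1: r & []<>s is false, so ~(r & []<>s) is true.
    At s1: r is false, []<>s is false, so r & []<>s is false.
      At s1: []<>s requires <>s at every successor {s1, s3}.
        <>s fails at s1, so []<>s is false at s1.
Satisfying worlds: {s0, s1, s2, s3}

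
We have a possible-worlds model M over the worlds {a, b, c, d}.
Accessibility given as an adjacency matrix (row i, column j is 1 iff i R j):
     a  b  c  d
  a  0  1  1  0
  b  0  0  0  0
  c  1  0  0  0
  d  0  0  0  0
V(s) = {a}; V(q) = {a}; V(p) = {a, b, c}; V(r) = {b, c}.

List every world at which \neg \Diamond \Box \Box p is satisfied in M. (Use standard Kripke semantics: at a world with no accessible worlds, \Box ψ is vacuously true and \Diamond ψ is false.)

b, d

Let φ = \neg \Diamond \Box \Box p. Evaluate φ at each world:
  a (successors {b, c}): φ is false.
  b (successors ∅): φ is true.
  c (successors {a}): φ is false.
  d (successors ∅): φ is true.
For instance, at a:
  At a: \Diamond \Box \Box p is true, so \neg \Diamond \Box \Box p is false.
    At a: \Diamond \Box \Box p requires \Box \Box p at some successor in {b, c}.
      \Box \Box p holds at b, so \Diamond \Box \Box p is true at a.
Satisfying worlds: {b, d}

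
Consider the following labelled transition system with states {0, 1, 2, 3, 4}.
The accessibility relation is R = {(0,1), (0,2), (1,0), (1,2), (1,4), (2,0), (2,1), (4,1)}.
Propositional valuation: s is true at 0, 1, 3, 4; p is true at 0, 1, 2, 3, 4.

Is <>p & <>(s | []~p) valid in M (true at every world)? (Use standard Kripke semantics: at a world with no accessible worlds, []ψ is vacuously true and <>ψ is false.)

No

Let φ = <>p & <>(s | []~p). Evaluate φ at each world:
  0 (successors {1, 2}): φ is true.
  1 (successors {0, 2, 4}): φ is true.
  2 (successors {0, 1}): φ is true.
  3 (successors ∅): φ is false.
  4 (successors {1}): φ is true.
Detail at 3 (counterexample):
  At 3: <>p is false, <>(s | []~p) is false, so <>p & <>(s | []~p) is false.
    At 3: no accessible worlds, so <>p is false.
    At 3: no accessible worlds, so <>(s | []~p) is false.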